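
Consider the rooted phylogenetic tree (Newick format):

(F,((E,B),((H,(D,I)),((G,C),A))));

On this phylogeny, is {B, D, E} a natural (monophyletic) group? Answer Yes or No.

The MRCA of the listed taxa subtends ((E,B),((H,(D,I)),((G,C),A))).
That clade also contains A, C, G, H, I, which are not in the proposed group, so the group is not monophyletic.

No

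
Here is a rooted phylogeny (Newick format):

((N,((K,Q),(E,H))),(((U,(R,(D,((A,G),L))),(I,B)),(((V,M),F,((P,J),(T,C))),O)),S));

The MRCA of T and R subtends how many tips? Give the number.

16

The MRCA of T and R is the node subtending ((U,(R,(D,((A,G),L))),(I,B)),(((V,M),F,((P,J),(T,C))),O)).
That clade contains 16 terminal taxa: A, B, C, D, F, G, I, J, L, M, O, P, R, T, U, V.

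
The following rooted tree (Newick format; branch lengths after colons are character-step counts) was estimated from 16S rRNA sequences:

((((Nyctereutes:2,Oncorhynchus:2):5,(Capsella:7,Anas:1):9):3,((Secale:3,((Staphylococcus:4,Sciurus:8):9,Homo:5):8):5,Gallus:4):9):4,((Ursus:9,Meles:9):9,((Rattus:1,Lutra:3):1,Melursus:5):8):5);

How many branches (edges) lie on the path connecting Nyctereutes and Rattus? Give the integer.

The MRCA of Nyctereutes and Rattus is the root of the tree.
From Nyctereutes up to that node: 4 branches. From Rattus up to the same node: 4 branches. Total: 4 + 4 = 8.

8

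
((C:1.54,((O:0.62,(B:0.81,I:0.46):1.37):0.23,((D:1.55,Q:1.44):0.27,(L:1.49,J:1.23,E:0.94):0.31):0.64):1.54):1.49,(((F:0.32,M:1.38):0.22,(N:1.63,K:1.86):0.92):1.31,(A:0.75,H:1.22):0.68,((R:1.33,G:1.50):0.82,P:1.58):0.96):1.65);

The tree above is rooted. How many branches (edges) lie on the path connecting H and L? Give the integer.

8

The MRCA of H and L is the root of the tree.
From H up to that node: 3 branches. From L up to the same node: 5 branches. Total: 3 + 5 = 8.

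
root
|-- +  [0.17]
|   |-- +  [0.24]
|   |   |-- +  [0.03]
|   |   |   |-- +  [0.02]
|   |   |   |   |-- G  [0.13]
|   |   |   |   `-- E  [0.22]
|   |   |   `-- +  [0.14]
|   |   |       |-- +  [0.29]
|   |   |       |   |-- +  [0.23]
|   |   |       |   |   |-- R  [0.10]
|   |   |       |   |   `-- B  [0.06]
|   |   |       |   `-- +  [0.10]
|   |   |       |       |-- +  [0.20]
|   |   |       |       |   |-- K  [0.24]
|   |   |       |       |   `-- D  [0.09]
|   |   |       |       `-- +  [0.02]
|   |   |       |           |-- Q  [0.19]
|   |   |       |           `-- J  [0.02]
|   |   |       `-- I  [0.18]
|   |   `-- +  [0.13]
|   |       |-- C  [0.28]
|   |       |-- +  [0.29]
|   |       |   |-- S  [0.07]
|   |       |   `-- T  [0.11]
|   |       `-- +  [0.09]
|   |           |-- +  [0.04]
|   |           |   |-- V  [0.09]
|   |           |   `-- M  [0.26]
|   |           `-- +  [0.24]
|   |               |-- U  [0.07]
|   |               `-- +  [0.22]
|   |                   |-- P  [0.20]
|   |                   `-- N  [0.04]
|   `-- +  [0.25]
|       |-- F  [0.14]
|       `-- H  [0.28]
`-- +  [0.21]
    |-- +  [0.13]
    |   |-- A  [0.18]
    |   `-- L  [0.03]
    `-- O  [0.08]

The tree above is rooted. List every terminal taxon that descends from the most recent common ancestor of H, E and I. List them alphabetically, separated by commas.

Tracing H: it sits inside (F,H).
Tracing E: it sits inside (G,E).
Tracing I: it sits inside (((R,B),((K,D),(Q,J))),I).
The smallest clade enclosing all 3 is ((((G,E),(((R,B),((K,D),(Q,J))),I)),(C,(S,T),((V,M),(U,(P,N))))),(F,H)); the answer is its 19 terminal taxa in alphabetical order.

B, C, D, E, F, G, H, I, J, K, M, N, P, Q, R, S, T, U, V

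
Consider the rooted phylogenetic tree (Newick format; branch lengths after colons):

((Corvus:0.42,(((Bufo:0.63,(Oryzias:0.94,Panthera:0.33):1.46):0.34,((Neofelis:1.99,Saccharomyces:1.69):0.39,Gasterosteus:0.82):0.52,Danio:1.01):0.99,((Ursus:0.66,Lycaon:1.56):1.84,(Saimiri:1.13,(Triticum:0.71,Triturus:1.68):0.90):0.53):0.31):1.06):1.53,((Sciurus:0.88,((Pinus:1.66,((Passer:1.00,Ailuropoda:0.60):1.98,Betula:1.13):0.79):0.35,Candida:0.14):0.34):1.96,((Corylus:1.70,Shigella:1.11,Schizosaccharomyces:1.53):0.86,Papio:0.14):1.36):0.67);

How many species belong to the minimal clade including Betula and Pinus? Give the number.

The MRCA of Betula and Pinus is the node subtending (Pinus,((Passer,Ailuropoda),Betula)).
That clade contains 4 terminal taxa: Ailuropoda, Betula, Passer, Pinus.

4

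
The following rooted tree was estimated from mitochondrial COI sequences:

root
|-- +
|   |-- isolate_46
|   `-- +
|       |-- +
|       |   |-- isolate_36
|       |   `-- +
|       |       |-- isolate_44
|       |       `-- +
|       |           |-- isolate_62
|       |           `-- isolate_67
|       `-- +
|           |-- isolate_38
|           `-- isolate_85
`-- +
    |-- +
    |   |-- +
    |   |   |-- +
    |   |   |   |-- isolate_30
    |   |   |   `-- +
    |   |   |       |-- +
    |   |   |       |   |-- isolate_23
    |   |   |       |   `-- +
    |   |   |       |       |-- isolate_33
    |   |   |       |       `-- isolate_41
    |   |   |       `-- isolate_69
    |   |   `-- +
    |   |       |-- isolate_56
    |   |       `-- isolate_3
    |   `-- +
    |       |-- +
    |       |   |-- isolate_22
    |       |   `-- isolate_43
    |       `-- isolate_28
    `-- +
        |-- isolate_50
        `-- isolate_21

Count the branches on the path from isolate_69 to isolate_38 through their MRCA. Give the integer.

10

The MRCA of isolate_69 and isolate_38 is the root of the tree.
From isolate_69 up to that node: 6 branches. From isolate_38 up to the same node: 4 branches. Total: 6 + 4 = 10.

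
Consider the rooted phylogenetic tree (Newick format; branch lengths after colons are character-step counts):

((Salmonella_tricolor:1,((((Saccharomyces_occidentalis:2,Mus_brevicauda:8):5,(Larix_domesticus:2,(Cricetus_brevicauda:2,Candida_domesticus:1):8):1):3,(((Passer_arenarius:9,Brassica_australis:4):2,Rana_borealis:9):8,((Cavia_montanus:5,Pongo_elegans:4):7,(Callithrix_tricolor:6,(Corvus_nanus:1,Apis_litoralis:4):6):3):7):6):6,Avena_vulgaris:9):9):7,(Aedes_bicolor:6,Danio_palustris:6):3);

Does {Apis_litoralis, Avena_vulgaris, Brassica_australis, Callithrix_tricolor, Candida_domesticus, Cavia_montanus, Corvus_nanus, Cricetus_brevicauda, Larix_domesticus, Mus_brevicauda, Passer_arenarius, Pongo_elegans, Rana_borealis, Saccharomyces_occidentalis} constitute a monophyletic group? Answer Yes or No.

Yes

The most recent common ancestor of these taxa subtends ((((Saccharomyces_occidentalis,Mus_brevicauda),(Larix_domesticus,(Cricetus_brevicauda,Candida_domesticus))),(((Passer_arenarius,Brassica_australis),Rana_borealis),((Cavia_montanus,Pongo_elegans),(Callithrix_tricolor,(Corvus_nanus,Apis_litoralis))))),Avena_vulgaris).
That clade has exactly 14 tips — every listed taxon and nothing else — so the group is monophyletic.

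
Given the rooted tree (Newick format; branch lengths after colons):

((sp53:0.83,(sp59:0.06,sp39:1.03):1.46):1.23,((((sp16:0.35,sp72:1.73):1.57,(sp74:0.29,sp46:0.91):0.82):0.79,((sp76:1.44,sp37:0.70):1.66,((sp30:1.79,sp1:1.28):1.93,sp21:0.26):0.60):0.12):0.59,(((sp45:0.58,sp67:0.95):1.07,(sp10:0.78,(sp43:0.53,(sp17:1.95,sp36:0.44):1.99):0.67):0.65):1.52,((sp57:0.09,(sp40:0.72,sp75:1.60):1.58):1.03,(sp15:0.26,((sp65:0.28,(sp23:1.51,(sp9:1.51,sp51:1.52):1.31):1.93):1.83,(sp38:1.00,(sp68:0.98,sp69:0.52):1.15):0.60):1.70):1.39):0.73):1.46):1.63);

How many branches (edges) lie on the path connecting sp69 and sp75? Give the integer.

8

The MRCA of sp69 and sp75 is the node subtending ((sp57,(sp40,sp75)),(sp15,((sp65,(sp23,(sp9,sp51))),(sp38,(sp68,sp69))))).
From sp69 up to that node: 5 branches. From sp75 up to the same node: 3 branches. Total: 5 + 3 = 8.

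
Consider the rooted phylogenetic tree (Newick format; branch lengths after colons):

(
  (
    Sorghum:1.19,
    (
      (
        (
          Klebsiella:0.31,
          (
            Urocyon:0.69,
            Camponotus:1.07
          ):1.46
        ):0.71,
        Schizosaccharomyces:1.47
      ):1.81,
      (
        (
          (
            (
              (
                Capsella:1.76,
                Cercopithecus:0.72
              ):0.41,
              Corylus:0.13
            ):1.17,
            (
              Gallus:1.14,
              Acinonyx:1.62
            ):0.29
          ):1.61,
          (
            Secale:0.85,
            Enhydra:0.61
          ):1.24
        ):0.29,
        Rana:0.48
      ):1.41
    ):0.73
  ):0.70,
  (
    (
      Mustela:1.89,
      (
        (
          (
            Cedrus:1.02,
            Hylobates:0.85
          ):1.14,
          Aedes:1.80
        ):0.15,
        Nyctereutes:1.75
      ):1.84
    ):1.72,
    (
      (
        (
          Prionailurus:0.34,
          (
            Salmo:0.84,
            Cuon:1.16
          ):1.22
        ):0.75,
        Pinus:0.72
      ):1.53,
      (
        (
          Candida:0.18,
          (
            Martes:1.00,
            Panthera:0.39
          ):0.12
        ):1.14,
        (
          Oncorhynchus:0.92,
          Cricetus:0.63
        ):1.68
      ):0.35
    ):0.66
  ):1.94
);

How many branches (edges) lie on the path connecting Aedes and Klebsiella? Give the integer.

The MRCA of Aedes and Klebsiella is the root of the tree.
From Aedes up to that node: 5 branches. From Klebsiella up to the same node: 5 branches. Total: 5 + 5 = 10.

10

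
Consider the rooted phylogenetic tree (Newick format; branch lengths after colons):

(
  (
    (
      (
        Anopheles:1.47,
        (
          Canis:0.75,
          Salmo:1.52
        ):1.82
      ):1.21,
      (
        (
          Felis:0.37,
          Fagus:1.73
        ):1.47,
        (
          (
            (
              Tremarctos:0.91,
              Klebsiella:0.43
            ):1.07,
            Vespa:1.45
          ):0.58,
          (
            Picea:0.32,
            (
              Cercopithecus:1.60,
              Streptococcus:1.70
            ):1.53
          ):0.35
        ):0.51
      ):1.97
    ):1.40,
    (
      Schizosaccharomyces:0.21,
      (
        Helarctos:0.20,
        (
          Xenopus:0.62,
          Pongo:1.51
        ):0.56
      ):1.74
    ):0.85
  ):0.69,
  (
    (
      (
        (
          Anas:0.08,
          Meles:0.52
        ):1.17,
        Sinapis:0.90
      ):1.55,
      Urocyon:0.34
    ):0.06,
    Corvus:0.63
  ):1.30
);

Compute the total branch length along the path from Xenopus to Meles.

The path runs Xenopus → … → MRCA → … → Meles; the MRCA is the root of the tree.
Branch lengths along that path: 0.62 + 0.56 + 1.74 + 0.85 + 0.69 + 1.30 + 0.06 + 1.55 + 1.17 + 0.52 = 9.06.

9.06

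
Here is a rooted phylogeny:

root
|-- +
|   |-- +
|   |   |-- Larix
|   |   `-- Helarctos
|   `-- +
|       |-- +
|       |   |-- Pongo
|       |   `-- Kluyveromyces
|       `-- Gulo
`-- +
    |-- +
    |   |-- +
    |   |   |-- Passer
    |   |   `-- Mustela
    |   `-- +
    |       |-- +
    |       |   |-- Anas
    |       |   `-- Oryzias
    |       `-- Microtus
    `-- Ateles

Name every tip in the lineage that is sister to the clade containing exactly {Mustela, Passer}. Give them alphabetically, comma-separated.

The clade containing exactly {Mustela, Passer} attaches to the tree at the node subtending ((Passer,Mustela),((Anas,Oryzias),Microtus)).
The other lineage descending from that same node — the sister group — is ((Anas,Oryzias),Microtus); its 3 tips in alphabetical order are the answer.

Anas, Microtus, Oryzias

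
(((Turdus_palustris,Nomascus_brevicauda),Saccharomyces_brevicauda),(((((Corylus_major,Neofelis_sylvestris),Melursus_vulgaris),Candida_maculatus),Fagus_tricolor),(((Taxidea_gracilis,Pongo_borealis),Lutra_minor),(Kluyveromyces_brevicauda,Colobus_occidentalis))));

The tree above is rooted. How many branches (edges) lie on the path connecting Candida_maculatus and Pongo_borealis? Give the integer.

7

The MRCA of Candida_maculatus and Pongo_borealis is the node subtending (((((Corylus_major,Neofelis_sylvestris),Melursus_vulgaris),Candida_maculatus),Fagus_tricolor),(((Taxidea_gracilis,Pongo_borealis),Lutra_minor),(Kluyveromyces_brevicauda,Colobus_occidentalis))).
From Candida_maculatus up to that node: 3 branches. From Pongo_borealis up to the same node: 4 branches. Total: 3 + 4 = 7.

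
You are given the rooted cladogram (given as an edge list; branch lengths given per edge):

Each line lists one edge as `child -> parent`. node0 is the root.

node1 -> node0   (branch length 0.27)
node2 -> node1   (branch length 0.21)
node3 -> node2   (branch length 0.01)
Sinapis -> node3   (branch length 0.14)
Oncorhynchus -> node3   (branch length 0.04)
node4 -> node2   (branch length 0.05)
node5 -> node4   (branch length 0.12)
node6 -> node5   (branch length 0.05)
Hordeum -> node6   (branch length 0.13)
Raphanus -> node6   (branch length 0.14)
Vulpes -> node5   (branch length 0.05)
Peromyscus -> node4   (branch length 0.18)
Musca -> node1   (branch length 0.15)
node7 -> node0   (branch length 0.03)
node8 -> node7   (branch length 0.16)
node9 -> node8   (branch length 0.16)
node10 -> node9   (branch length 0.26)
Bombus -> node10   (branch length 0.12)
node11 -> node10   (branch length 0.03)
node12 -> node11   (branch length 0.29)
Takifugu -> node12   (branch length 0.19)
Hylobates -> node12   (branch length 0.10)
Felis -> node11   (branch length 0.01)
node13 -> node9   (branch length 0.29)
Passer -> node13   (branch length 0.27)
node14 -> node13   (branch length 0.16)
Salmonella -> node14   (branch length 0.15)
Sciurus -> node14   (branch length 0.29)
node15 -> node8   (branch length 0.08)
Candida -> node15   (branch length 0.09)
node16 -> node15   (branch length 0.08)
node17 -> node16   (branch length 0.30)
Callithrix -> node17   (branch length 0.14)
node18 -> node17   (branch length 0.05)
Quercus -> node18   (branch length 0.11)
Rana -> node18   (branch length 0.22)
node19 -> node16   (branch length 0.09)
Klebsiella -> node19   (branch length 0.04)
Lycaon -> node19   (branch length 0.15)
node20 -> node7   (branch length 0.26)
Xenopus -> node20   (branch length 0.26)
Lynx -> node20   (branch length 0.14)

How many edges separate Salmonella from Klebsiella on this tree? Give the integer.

8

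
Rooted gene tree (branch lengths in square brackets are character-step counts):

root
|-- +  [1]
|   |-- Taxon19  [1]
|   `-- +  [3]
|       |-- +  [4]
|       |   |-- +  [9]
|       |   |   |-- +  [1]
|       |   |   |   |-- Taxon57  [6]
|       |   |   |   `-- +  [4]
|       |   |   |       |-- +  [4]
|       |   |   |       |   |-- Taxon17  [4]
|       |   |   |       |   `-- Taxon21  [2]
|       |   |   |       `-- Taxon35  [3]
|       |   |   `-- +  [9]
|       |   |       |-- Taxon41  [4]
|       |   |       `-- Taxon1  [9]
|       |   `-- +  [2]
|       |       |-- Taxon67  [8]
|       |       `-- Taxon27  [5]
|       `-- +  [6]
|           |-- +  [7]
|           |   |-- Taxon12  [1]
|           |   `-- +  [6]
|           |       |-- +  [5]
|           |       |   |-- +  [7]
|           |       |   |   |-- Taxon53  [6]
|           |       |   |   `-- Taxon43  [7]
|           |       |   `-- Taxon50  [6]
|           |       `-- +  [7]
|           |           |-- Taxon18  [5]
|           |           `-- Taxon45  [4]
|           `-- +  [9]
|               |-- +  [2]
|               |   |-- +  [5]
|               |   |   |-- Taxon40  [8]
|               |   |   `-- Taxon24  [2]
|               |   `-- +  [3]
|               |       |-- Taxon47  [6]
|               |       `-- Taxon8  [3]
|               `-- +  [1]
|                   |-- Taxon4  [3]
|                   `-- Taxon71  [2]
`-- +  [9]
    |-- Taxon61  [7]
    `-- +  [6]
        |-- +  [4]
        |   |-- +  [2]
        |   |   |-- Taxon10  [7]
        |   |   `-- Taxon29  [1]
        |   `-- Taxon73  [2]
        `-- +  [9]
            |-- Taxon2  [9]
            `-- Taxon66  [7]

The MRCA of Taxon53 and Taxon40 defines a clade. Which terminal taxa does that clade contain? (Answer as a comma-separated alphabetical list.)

Taxon12, Taxon18, Taxon24, Taxon4, Taxon40, Taxon43, Taxon45, Taxon47, Taxon50, Taxon53, Taxon71, Taxon8

Tracing Taxon53: it sits inside (Taxon53,Taxon43).
Tracing Taxon40: it sits inside (Taxon40,Taxon24).
The smallest clade enclosing both is ((Taxon12,(((Taxon53,Taxon43),Taxon50),(Taxon18,Taxon45))),(((Taxon40,Taxon24),(Taxon47,Taxon8)),(Taxon4,Taxon71))); the answer is its 12 terminal taxa in alphabetical order.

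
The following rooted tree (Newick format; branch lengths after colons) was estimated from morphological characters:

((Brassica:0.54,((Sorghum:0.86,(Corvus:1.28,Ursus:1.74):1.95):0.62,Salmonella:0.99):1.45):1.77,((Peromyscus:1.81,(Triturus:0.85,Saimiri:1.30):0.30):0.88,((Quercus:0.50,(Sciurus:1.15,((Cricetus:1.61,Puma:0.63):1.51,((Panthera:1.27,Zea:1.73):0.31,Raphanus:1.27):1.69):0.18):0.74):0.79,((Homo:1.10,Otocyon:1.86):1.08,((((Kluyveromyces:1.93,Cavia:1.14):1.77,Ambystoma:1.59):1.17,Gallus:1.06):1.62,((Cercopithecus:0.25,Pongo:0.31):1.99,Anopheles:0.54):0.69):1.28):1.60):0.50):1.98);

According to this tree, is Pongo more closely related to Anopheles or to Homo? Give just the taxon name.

The MRCA of Pongo and Anopheles subtends ((Cercopithecus,Pongo),Anopheles) (3 taxa).
The MRCA of Pongo and Homo subtends ((Homo,Otocyon),((((Kluyveromyces,Cavia),Ambystoma),Gallus),((Cercopithecus,Pongo),Anopheles))) (9 taxa).
The first is nested inside the second, so Pongo shares a more recent common ancestor with Anopheles.

Anopheles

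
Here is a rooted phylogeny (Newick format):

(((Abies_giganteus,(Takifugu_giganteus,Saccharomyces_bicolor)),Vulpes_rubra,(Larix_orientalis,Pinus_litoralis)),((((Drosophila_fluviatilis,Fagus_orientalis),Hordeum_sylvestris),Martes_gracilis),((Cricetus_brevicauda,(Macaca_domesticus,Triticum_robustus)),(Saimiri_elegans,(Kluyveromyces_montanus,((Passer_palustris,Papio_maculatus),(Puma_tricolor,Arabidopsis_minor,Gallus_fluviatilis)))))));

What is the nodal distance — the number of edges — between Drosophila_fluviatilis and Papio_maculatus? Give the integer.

The MRCA of Drosophila_fluviatilis and Papio_maculatus is the node subtending ((((Drosophila_fluviatilis,Fagus_orientalis),Hordeum_sylvestris),Martes_gracilis),((Cricetus_brevicauda,(Macaca_domesticus,Triticum_robustus)),(Saimiri_elegans,(Kluyveromyces_montanus,((Passer_palustris,Papio_maculatus),(Puma_tricolor,Arabidopsis_minor,Gallus_fluviatilis)))))).
From Drosophila_fluviatilis up to that node: 4 branches. From Papio_maculatus up to the same node: 6 branches. Total: 4 + 6 = 10.

10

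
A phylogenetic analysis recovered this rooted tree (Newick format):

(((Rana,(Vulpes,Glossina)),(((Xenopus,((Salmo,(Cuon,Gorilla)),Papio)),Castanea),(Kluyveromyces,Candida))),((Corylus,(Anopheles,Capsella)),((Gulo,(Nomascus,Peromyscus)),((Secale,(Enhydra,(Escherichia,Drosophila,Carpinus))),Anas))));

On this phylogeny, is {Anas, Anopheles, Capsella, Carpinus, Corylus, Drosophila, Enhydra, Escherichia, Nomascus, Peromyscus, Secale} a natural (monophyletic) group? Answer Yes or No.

The MRCA of the listed taxa subtends ((Corylus,(Anopheles,Capsella)),((Gulo,(Nomascus,Peromyscus)),((Secale,(Enhydra,(Escherichia,Drosophila,Carpinus))),Anas))).
That clade also contains Gulo, which is not in the proposed group, so the group is not monophyletic.

No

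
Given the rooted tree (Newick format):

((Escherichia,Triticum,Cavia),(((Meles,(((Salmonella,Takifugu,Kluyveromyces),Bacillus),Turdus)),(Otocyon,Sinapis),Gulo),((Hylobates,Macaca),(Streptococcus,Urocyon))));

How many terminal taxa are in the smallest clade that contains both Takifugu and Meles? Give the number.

6

The MRCA of Takifugu and Meles is the node subtending (Meles,(((Salmonella,Takifugu,Kluyveromyces),Bacillus),Turdus)).
That clade contains 6 terminal taxa: Bacillus, Kluyveromyces, Meles, Salmonella, Takifugu, Turdus.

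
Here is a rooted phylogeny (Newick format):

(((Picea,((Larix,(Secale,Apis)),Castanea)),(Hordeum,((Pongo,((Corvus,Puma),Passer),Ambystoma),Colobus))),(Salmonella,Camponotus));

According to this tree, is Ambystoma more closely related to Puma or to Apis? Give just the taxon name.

The MRCA of Ambystoma and Puma subtends (Pongo,((Corvus,Puma),Passer),Ambystoma) (5 taxa).
The MRCA of Ambystoma and Apis subtends ((Picea,((Larix,(Secale,Apis)),Castanea)),(Hordeum,((Pongo,((Corvus,Puma),Passer),Ambystoma),Colobus))) (12 taxa).
The first is nested inside the second, so Ambystoma shares a more recent common ancestor with Puma.

Puma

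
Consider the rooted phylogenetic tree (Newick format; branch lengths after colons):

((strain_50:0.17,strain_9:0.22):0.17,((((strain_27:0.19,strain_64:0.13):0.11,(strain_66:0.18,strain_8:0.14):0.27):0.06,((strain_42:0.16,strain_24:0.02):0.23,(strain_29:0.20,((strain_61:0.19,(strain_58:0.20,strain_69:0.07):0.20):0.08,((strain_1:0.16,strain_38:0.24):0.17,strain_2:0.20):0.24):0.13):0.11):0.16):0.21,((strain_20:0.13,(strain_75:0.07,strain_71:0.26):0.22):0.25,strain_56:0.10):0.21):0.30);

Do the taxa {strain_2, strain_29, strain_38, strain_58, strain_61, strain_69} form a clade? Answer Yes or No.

The MRCA of the listed taxa subtends (strain_29,((strain_61,(strain_58,strain_69)),((strain_1,strain_38),strain_2))).
That clade also contains strain_1, which is not in the proposed group, so the group is not monophyletic.

No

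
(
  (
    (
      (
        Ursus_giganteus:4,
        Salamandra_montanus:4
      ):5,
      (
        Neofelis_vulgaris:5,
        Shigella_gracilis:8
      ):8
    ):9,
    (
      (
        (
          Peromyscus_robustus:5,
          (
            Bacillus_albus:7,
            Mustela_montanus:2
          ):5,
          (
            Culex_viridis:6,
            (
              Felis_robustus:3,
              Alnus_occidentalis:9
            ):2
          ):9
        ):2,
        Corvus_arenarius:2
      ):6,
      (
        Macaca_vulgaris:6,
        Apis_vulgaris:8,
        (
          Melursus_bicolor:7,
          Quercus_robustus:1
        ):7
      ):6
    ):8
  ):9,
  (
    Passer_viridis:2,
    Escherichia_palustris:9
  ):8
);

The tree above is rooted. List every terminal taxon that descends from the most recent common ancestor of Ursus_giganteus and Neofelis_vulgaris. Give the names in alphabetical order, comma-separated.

Tracing Ursus_giganteus: it sits inside (Ursus_giganteus,Salamandra_montanus).
Tracing Neofelis_vulgaris: it sits inside (Neofelis_vulgaris,Shigella_gracilis).
The smallest clade enclosing both is ((Ursus_giganteus,Salamandra_montanus),(Neofelis_vulgaris,Shigella_gracilis)); the answer is its 4 terminal taxa in alphabetical order.

Neofelis_vulgaris, Salamandra_montanus, Shigella_gracilis, Ursus_giganteus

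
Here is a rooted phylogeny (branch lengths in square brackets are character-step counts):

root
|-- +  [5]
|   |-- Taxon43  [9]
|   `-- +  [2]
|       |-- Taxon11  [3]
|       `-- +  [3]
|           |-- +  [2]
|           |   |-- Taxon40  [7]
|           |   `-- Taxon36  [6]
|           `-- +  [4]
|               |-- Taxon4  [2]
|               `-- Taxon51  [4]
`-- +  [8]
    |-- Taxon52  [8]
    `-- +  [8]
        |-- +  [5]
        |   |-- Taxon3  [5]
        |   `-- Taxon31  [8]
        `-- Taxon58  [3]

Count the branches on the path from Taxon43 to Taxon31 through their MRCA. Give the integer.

6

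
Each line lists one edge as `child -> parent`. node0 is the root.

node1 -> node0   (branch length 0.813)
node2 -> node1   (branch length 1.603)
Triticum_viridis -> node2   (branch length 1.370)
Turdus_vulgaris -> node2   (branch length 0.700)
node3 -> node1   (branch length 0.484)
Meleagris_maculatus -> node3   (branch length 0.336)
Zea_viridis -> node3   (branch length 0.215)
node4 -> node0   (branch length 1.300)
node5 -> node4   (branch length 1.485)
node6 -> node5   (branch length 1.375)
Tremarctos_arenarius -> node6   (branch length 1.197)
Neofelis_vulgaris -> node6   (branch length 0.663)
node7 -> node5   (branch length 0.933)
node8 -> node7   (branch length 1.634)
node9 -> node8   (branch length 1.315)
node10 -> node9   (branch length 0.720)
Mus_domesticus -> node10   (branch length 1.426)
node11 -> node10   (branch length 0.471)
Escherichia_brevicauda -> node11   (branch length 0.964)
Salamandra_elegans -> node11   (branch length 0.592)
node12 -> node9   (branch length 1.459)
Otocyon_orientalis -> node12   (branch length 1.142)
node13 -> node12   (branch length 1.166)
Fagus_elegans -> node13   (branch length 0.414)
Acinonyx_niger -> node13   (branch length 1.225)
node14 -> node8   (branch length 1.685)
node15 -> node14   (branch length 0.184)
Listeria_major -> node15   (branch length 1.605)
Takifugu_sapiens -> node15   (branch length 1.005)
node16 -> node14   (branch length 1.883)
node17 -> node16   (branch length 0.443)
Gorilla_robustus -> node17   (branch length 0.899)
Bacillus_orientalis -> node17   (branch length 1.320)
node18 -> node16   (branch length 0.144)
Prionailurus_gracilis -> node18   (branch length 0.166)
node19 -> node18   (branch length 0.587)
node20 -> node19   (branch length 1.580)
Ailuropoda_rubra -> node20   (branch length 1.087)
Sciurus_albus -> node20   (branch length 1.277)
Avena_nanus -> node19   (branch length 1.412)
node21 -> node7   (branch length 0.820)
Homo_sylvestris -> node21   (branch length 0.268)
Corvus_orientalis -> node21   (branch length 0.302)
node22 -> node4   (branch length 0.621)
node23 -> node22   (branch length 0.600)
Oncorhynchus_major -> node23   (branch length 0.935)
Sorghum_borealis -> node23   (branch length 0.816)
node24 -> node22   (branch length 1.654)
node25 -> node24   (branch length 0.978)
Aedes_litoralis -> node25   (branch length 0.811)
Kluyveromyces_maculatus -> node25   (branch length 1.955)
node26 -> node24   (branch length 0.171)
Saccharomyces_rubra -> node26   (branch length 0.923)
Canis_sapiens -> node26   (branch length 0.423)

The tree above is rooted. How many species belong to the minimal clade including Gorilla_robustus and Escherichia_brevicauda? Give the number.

14

The MRCA of Gorilla_robustus and Escherichia_brevicauda is the node subtending (((Mus_domesticus,(Escherichia_brevicauda,Salamandra_elegans)),(Otocyon_orientalis,(Fagus_elegans,Acinonyx_niger))),((Listeria_major,Takifugu_sapiens),((Gorilla_robustus,Bacillus_orientalis),(Prionailurus_gracilis,((Ailuropoda_rubra,Sciurus_albus),Avena_nanus))))).
That clade contains 14 terminal taxa: Acinonyx_niger, Ailuropoda_rubra, Avena_nanus, Bacillus_orientalis, Escherichia_brevicauda, Fagus_elegans, Gorilla_robustus, Listeria_major, Mus_domesticus, Otocyon_orientalis, Prionailurus_gracilis, Salamandra_elegans, Sciurus_albus, Takifugu_sapiens.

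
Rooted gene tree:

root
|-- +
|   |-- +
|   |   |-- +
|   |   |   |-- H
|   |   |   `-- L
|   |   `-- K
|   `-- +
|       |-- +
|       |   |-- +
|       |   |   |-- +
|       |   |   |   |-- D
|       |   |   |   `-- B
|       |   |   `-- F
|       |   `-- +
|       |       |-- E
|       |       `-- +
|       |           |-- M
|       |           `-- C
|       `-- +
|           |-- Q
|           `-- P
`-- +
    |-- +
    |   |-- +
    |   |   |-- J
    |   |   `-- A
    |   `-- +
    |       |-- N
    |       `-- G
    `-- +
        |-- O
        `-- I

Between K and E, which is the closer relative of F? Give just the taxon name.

E

The MRCA of F and E subtends (((D,B),F),(E,(M,C))) (6 taxa).
The MRCA of F and K subtends (((H,L),K),((((D,B),F),(E,(M,C))),(Q,P))) (11 taxa).
The first is nested inside the second, so F shares a more recent common ancestor with E.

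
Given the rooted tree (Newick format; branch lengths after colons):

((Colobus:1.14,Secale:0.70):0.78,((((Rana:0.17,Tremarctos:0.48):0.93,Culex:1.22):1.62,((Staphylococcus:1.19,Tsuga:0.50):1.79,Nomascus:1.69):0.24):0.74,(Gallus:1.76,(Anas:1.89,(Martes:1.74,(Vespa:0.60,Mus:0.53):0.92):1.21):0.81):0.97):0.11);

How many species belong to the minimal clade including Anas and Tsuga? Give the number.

11

The MRCA of Anas and Tsuga is the node subtending ((((Rana,Tremarctos),Culex),((Staphylococcus,Tsuga),Nomascus)),(Gallus,(Anas,(Martes,(Vespa,Mus))))).
That clade contains 11 terminal taxa: Anas, Culex, Gallus, Martes, Mus, Nomascus, Rana, Staphylococcus, Tremarctos, Tsuga, Vespa.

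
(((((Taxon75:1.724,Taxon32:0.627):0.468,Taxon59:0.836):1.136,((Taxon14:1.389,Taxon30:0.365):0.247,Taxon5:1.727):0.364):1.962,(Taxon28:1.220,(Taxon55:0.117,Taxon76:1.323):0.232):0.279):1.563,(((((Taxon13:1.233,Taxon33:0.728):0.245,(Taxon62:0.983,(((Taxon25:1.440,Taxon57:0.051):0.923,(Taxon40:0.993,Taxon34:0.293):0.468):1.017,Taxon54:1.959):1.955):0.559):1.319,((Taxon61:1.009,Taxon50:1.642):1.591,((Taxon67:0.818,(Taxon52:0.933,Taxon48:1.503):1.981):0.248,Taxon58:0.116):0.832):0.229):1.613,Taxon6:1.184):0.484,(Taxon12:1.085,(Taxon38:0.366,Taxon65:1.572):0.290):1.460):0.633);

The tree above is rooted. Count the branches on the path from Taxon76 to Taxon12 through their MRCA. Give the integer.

7

The MRCA of Taxon76 and Taxon12 is the root of the tree.
From Taxon76 up to that node: 4 branches. From Taxon12 up to the same node: 3 branches. Total: 4 + 3 = 7.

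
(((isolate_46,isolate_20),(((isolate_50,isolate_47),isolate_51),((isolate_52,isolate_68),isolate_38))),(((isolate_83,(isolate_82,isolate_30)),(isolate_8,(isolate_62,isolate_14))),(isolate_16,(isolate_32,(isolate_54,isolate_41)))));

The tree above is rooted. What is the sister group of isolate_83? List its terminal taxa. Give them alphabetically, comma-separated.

isolate_30, isolate_82

isolate_83 attaches to the tree at the node subtending (isolate_83,(isolate_82,isolate_30)).
The other lineage descending from that same node — the sister group — is (isolate_82,isolate_30); its 2 tips in alphabetical order are the answer.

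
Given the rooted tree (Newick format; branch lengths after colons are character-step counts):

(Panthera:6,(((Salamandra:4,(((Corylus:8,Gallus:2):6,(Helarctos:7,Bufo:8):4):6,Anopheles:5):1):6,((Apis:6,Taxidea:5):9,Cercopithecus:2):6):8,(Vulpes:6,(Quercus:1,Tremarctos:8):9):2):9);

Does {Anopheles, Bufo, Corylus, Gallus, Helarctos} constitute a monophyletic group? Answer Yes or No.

Yes

The most recent common ancestor of these taxa subtends (((Corylus,Gallus),(Helarctos,Bufo)),Anopheles).
That clade has exactly 5 tips — every listed taxon and nothing else — so the group is monophyletic.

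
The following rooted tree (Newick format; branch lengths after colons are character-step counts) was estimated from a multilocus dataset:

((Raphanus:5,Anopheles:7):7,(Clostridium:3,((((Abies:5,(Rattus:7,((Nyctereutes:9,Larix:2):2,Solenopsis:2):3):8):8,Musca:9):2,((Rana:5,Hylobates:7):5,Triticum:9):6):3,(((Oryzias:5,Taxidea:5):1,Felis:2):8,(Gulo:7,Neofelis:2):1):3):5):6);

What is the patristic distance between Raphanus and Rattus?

51

The path runs Raphanus → … → MRCA → … → Rattus; the MRCA is the root of the tree.
Branch lengths along that path: 5 + 7 + 6 + 5 + 3 + 2 + 8 + 8 + 7 = 51.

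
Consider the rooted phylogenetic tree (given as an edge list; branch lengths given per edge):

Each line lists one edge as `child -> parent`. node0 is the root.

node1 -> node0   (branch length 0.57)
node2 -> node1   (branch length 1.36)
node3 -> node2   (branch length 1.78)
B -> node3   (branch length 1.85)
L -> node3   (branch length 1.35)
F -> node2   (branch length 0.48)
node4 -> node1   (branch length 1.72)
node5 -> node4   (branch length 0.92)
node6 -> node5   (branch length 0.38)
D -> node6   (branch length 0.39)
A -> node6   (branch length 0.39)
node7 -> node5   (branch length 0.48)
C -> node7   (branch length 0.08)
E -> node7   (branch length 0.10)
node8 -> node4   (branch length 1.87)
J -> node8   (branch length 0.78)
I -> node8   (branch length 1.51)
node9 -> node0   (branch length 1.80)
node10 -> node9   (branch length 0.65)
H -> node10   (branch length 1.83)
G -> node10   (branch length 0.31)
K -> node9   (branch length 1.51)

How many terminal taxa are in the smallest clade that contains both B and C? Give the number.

The MRCA of B and C is the node subtending (((B,L),F),(((D,A),(C,E)),(J,I))).
That clade contains 9 terminal taxa: A, B, C, D, E, F, I, J, L.

9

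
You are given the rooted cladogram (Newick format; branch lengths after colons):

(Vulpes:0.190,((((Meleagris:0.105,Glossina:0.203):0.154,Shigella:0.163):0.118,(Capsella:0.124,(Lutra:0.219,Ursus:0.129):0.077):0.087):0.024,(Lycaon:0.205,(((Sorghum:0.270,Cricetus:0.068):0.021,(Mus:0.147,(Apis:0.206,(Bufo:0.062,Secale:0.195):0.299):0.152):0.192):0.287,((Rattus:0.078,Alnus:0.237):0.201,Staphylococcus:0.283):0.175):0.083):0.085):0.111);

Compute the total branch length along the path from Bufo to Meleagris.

1.561

The path runs Bufo → … → MRCA → … → Meleagris; the MRCA is the node subtending ((((Meleagris,Glossina),Shigella),(Capsella,(Lutra,Ursus))),(Lycaon,(((Sorghum,Cricetus),(Mus,(Apis,(Bufo,Secale)))),((Rattus,Alnus),Staphylococcus)))).
Branch lengths along that path: 0.062 + 0.299 + 0.152 + 0.192 + 0.287 + 0.083 + 0.085 + 0.024 + 0.118 + 0.154 + 0.105 = 1.561.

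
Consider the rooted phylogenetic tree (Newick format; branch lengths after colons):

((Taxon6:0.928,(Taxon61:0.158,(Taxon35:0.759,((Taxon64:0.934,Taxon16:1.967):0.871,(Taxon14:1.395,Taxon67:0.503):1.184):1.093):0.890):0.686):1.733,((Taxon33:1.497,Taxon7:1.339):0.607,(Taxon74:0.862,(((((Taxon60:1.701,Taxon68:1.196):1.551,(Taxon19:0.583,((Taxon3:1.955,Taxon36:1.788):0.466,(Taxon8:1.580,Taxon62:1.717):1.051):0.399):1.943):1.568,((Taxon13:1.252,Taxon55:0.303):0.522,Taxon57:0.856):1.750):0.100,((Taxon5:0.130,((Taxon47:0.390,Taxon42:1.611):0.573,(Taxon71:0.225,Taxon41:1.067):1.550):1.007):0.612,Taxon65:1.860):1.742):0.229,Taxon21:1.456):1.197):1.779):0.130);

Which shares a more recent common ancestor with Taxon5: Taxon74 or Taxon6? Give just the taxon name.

The MRCA of Taxon5 and Taxon74 subtends (Taxon74,(((((Taxon60,Taxon68),(Taxon19,((Taxon3,Taxon36),(Taxon8,Taxon62)))),((Taxon13,Taxon55),Taxon57)),((Taxon5,((Taxon47,Taxon42),(Taxon71,Taxon41))),Taxon65)),Taxon21)) (18 taxa).
The MRCA of Taxon5 and Taxon6 is the root, subtending the entire tree (27 taxa).
The first is nested inside the second, so Taxon5 shares a more recent common ancestor with Taxon74.

Taxon74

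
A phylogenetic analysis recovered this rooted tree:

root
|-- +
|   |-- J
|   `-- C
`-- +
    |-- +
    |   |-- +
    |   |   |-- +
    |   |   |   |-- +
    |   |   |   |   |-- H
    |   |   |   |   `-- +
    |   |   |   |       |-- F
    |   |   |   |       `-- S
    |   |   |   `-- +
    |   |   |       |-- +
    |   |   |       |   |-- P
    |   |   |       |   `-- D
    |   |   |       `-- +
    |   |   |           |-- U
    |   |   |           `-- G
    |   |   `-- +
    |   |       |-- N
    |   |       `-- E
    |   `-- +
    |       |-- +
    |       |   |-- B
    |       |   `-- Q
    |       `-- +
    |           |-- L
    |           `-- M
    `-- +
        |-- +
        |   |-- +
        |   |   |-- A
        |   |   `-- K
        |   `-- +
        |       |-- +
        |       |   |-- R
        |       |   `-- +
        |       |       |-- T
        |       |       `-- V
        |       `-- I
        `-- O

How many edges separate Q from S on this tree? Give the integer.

The MRCA of Q and S is the node subtending ((((H,(F,S)),((P,D),(U,G))),(N,E)),((B,Q),(L,M))).
From Q up to that node: 3 branches. From S up to the same node: 5 branches. Total: 3 + 5 = 8.

8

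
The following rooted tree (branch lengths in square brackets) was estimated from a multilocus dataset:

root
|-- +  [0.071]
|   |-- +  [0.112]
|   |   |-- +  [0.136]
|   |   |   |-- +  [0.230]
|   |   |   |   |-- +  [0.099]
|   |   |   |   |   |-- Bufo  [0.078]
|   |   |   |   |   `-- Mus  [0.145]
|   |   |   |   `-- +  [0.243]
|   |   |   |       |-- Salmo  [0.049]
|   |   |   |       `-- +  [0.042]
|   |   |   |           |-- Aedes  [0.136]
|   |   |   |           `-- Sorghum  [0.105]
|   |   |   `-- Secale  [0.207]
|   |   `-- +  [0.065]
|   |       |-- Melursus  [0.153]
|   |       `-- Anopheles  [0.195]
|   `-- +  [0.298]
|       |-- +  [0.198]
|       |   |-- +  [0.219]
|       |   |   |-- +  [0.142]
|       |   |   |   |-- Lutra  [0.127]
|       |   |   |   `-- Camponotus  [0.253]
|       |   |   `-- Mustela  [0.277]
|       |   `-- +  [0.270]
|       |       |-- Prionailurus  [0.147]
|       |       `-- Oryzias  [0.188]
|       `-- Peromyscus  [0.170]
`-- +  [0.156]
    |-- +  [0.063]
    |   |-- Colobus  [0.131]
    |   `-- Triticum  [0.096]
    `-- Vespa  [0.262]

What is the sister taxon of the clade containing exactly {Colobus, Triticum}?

The clade containing exactly {Colobus, Triticum} attaches to the tree at the node subtending ((Colobus,Triticum),Vespa).
The other lineage descending from that same node — the sister group — is the single tip Vespa.

Vespa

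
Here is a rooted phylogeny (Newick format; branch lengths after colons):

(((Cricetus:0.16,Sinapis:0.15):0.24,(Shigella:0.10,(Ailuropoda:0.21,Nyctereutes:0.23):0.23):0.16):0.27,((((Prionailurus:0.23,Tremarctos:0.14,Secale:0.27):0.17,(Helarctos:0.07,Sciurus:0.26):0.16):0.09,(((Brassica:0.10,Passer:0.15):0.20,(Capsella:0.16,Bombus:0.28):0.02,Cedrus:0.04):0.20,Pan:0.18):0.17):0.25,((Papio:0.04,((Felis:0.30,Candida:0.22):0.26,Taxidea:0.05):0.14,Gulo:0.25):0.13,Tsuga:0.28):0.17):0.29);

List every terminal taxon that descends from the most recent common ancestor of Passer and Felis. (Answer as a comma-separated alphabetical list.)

Tracing Passer: it sits inside (Brassica,Passer).
Tracing Felis: it sits inside (Felis,Candida).
The smallest clade enclosing both is ((((Prionailurus,Tremarctos,Secale),(Helarctos,Sciurus)),(((Brassica,Passer),(Capsella,Bombus),Cedrus),Pan)),((Papio,((Felis,Candida),Taxidea),Gulo),Tsuga)); the answer is its 17 terminal taxa in alphabetical order.

Bombus, Brassica, Candida, Capsella, Cedrus, Felis, Gulo, Helarctos, Pan, Papio, Passer, Prionailurus, Sciurus, Secale, Taxidea, Tremarctos, Tsuga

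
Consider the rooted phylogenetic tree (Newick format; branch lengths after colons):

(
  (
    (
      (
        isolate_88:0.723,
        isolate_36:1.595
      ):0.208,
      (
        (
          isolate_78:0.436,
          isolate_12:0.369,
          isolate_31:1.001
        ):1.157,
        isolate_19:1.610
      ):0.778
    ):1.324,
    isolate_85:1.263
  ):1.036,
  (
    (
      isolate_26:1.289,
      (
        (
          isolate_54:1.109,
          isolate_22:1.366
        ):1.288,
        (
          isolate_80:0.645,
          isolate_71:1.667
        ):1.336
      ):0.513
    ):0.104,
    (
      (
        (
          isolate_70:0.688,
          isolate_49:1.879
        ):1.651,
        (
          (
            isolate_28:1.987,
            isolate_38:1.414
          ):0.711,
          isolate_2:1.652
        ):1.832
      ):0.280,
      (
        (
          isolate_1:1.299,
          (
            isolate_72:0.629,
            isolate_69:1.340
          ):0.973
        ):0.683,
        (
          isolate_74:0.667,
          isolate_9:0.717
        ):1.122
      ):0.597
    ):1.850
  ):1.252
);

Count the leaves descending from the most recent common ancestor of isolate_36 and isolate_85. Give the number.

7

The MRCA of isolate_36 and isolate_85 is the node subtending (((isolate_88,isolate_36),((isolate_78,isolate_12,isolate_31),isolate_19)),isolate_85).
That clade contains 7 terminal taxa: isolate_12, isolate_19, isolate_31, isolate_36, isolate_78, isolate_85, isolate_88.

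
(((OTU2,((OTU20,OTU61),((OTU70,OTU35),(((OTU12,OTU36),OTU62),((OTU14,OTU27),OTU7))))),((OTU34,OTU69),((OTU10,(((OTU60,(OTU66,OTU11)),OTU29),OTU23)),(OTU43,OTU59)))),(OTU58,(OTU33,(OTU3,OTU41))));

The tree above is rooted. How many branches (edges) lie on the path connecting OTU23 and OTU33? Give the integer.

9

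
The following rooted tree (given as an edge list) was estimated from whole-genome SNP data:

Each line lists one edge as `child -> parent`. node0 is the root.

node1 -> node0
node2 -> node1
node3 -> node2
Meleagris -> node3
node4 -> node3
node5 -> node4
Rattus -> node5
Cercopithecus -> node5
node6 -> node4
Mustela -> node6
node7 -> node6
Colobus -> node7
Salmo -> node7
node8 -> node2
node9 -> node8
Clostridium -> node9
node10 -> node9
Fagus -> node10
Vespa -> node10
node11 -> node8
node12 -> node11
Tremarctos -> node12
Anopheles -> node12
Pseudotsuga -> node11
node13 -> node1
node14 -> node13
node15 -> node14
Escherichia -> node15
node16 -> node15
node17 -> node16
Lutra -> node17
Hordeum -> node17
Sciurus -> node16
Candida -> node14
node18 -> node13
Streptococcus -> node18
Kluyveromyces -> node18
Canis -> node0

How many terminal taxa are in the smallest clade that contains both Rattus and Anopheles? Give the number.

The MRCA of Rattus and Anopheles is the node subtending ((Meleagris,((Rattus,Cercopithecus),(Mustela,(Colobus,Salmo)))),((Clostridium,(Fagus,Vespa)),((Tremarctos,Anopheles),Pseudotsuga))).
That clade contains 12 terminal taxa: Anopheles, Cercopithecus, Clostridium, Colobus, Fagus, Meleagris, Mustela, Pseudotsuga, Rattus, Salmo, Tremarctos, Vespa.

12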